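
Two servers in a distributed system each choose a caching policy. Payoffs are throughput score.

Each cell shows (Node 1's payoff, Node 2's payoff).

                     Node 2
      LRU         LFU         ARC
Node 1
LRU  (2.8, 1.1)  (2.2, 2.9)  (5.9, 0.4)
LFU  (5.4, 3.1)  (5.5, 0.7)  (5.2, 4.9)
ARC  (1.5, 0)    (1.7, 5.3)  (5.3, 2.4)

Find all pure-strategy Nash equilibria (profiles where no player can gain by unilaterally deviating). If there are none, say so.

(LRU, LRU): Node 1 can switch to LFU (2.8 → 5.4). Not NE.
(LRU, LFU): Node 1 can switch to LFU (2.2 → 5.5). Not NE.
(LRU, ARC): Node 2 can switch to LRU (0.4 → 1.1). Not NE.
(LFU, LRU): Node 2 can switch to ARC (3.1 → 4.9). Not NE.
(LFU, LFU): Node 2 can switch to LRU (0.7 → 3.1). Not NE.
(LFU, ARC): Node 1 can switch to LRU (5.2 → 5.9). Not NE.
(ARC, LRU): Node 1 can switch to LRU (1.5 → 2.8). Not NE.
(ARC, LFU): Node 1 can switch to LRU (1.7 → 2.2). Not NE.
(ARC, ARC): Node 1 can switch to LRU (5.3 → 5.9). Not NE.

This game has no pure Nash equilibrium.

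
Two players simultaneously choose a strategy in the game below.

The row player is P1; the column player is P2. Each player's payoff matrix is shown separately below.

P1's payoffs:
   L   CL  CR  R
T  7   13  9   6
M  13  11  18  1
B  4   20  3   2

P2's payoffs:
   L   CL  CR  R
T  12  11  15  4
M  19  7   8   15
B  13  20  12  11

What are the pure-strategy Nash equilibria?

Mark each player's best response to every combination of opponents' strategies; a profile where every player is best-responding is a pure Nash equilibrium.
P1 against L: payoffs 7, 13, 4 → best response M.
P1 against CL: payoffs 13, 11, 20 → best response B.
P1 against CR: payoffs 9, 18, 3 → best response M.
P1 against R: payoffs 6, 1, 2 → best response T.
P2 against T: payoffs 12, 11, 15, 4 → best response CR.
P2 against M: payoffs 19, 7, 8, 15 → best response L.
P2 against B: payoffs 13, 20, 12, 11 → best response CL.
Mutual best responses: (M, L); (B, CL).

Pure-strategy Nash equilibria: (M, L) and (B, CL)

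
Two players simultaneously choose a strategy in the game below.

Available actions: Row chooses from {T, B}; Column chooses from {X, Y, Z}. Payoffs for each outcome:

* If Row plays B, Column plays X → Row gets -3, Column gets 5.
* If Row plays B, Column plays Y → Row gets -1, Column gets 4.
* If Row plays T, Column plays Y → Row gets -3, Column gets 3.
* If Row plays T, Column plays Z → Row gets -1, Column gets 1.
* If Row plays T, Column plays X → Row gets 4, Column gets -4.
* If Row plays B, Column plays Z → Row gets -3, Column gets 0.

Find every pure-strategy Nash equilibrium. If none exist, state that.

(T, X): Column can switch to Y (-4 → 3). Not NE.
(T, Y): Row can switch to B (-3 → -1). Not NE.
(T, Z): Column can switch to Y (1 → 3). Not NE.
(B, X): Row can switch to T (-3 → 4). Not NE.
(B, Y): Column can switch to X (4 → 5). Not NE.
(B, Z): Row can switch to T (-3 → -1). Not NE.

No pure-strategy Nash equilibrium.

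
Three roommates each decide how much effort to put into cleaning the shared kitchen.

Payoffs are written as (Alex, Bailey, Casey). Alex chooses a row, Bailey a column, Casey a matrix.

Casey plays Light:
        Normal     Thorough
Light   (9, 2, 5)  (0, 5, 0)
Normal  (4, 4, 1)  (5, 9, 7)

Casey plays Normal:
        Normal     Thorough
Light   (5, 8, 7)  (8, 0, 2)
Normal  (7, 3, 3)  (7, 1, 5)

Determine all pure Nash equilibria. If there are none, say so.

(Light, Normal, Light): Bailey can switch to Thorough (2 → 5). Not NE.
(Light, Normal, Normal): Alex can switch to Normal (5 → 7). Not NE.
(Light, Thorough, Light): Alex can switch to Normal (0 → 5). Not NE.
(Light, Thorough, Normal): Bailey can switch to Normal (0 → 8). Not NE.
(Normal, Normal, Light): Alex can switch to Light (4 → 9). Not NE.
(Normal, Normal, Normal): Alex gets 7, best alternative 5; Bailey gets 3, best alternative 1; Casey gets 3, best alternative 1. No profitable deviation — NE.
(Normal, Thorough, Light): Alex gets 5, best alternative 0; Bailey gets 9, best alternative 4; Casey gets 7, best alternative 5. No profitable deviation — NE.
(Normal, Thorough, Normal): Alex can switch to Light (7 → 8). Not NE.

The pure Nash equilibria are (Normal, Normal, Normal) and (Normal, Thorough, Light).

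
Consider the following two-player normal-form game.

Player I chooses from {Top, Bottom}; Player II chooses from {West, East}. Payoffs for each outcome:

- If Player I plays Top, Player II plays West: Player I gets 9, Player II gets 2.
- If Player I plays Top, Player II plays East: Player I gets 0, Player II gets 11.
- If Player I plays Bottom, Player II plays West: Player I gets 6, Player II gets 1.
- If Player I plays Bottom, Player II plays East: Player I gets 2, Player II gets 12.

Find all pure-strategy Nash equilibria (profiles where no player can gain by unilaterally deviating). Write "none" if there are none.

(Top, West): Player II can switch to East (2 → 11). Not NE.
(Top, East): Player I can switch to Bottom (0 → 2). Not NE.
(Bottom, West): Player I can switch to Top (6 → 9). Not NE.
(Bottom, East): Player I gets 2, best alternative 0; Player II gets 12, best alternative 1. No profitable deviation — NE.

(Bottom, East)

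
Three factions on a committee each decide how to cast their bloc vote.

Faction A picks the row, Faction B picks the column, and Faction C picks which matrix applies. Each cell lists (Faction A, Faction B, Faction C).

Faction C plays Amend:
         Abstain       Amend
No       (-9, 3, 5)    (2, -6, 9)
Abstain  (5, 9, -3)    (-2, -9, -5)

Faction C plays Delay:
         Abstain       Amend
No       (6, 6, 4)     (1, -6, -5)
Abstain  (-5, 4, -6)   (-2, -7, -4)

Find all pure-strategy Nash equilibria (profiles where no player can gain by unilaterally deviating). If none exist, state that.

Pure NE: (Abstain, Abstain, Amend)

Mark each player's best response to every combination of opponents' strategies; a profile where every player is best-responding is a pure Nash equilibrium.
Faction A against (Abstain, Amend): payoffs -9, 5 → best response Abstain.
Faction A against (Abstain, Delay): payoffs 6, -5 → best response No.
Faction A against (Amend, Amend): payoffs 2, -2 → best response No.
Faction A against (Amend, Delay): payoffs 1, -2 → best response No.
Faction B against (No, Amend): payoffs 3, -6 → best response Abstain.
Faction B against (No, Delay): payoffs 6, -6 → best response Abstain.
Faction B against (Abstain, Amend): payoffs 9, -9 → best response Abstain.
Faction B against (Abstain, Delay): payoffs 4, -7 → best response Abstain.
Faction C against (No, Abstain): payoffs 5, 4 → best response Amend.
Faction C against (No, Amend): payoffs 9, -5 → best response Amend.
Faction C against (Abstain, Abstain): payoffs -3, -6 → best response Amend.
Faction C against (Abstain, Amend): payoffs -5, -4 → best response Delay.
Mutual best responses: (Abstain, Abstain, Amend).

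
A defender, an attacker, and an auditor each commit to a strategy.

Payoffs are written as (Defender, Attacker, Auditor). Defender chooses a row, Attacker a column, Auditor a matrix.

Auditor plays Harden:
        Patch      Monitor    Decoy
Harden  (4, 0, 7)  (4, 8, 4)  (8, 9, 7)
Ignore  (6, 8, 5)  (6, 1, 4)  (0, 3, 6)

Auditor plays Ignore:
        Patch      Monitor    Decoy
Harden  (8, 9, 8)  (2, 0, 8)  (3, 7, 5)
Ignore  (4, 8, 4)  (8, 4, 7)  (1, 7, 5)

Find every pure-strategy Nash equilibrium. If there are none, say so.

Check each profile: it is a Nash equilibrium iff no player can strictly gain by switching unilaterally.
(Harden, Patch, Harden): Defender can switch to Ignore (4 → 6). Not NE.
(Harden, Patch, Ignore): Defender gets 8, best alternative 4; Attacker gets 9, best alternative 7; Auditor gets 8, best alternative 7. No profitable deviation — NE.
(Harden, Monitor, Harden): Defender can switch to Ignore (4 → 6). Not NE.
(Harden, Monitor, Ignore): Defender can switch to Ignore (2 → 8). Not NE.
(Harden, Decoy, Harden): Defender gets 8, best alternative 0; Attacker gets 9, best alternative 8; Auditor gets 7, best alternative 5. No profitable deviation — NE.
(Harden, Decoy, Ignore): Attacker can switch to Patch (7 → 9). Not NE.
(Ignore, Patch, Harden): Defender gets 6, best alternative 4; Attacker gets 8, best alternative 3; Auditor gets 5, best alternative 4. No profitable deviation — NE.
(Ignore, Patch, Ignore): Defender can switch to Harden (4 → 8). Not NE.
(Ignore, Monitor, Harden): Attacker can switch to Patch (1 → 8). Not NE.
(Ignore, Monitor, Ignore): Attacker can switch to Patch (4 → 8). Not NE.
(Ignore, Decoy, Harden): Defender can switch to Harden (0 → 8). Not NE.
(Ignore, Decoy, Ignore): Defender can switch to Harden (1 → 3). Not NE.

The pure Nash equilibria are (Harden, Patch, Ignore) and (Harden, Decoy, Harden) and (Ignore, Patch, Harden).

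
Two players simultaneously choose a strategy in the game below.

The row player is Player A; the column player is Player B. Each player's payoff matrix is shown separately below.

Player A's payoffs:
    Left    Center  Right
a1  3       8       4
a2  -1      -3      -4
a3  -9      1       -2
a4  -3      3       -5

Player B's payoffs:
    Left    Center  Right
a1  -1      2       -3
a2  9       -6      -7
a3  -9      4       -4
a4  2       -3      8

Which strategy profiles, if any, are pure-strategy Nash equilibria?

Player A against Left: payoffs 3, -1, -9, -3 → best response a1.
Player A against Center: payoffs 8, -3, 1, 3 → best response a1.
Player A against Right: payoffs 4, -4, -2, -5 → best response a1.
Player B against a1: payoffs -1, 2, -3 → best response Center.
Player B against a2: payoffs 9, -6, -7 → best response Left.
Player B against a3: payoffs -9, 4, -4 → best response Center.
Player B against a4: payoffs 2, -3, 8 → best response Right.
Mutual best responses: (a1, Center).

The unique pure-strategy Nash equilibrium is (a1, Center).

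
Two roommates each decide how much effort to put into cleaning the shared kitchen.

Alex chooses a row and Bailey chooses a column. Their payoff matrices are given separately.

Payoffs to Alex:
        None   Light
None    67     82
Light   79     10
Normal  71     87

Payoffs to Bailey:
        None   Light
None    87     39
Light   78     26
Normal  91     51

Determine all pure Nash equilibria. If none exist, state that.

Pure NE: (Light, None)

(None, None): Alex can switch to Light (67 → 79). Not NE.
(None, Light): Alex can switch to Normal (82 → 87). Not NE.
(Light, None): Alex gets 79, best alternative 71; Bailey gets 78, best alternative 26. No profitable deviation — NE.
(Light, Light): Alex can switch to None (10 → 82). Not NE.
(Normal, None): Alex can switch to Light (71 → 79). Not NE.
(Normal, Light): Bailey can switch to None (51 → 91). Not NE.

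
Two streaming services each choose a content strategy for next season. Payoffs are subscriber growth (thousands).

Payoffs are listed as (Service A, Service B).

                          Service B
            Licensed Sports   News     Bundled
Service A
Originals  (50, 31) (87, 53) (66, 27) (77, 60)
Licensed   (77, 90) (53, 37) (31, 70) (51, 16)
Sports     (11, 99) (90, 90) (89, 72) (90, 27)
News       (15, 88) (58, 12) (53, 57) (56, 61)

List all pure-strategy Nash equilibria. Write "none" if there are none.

Service A against Licensed: payoffs 50, 77, 11, 15 → best response Licensed.
Service A against Sports: payoffs 87, 53, 90, 58 → best response Sports.
Service A against News: payoffs 66, 31, 89, 53 → best response Sports.
Service A against Bundled: payoffs 77, 51, 90, 56 → best response Sports.
Service B against Originals: payoffs 31, 53, 27, 60 → best response Bundled.
Service B against Licensed: payoffs 90, 37, 70, 16 → best response Licensed.
Service B against Sports: payoffs 99, 90, 72, 27 → best response Licensed.
Service B against News: payoffs 88, 12, 57, 61 → best response Licensed.
Mutual best responses: (Licensed, Licensed).

Pure NE: (Licensed, Licensed)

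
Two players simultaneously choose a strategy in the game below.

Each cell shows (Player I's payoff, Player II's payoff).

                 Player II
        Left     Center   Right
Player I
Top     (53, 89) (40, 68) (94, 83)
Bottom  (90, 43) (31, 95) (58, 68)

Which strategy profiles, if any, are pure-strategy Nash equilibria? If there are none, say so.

Player I against Left: payoffs 53, 90 → best response Bottom.
Player I against Center: payoffs 40, 31 → best response Top.
Player I against Right: payoffs 94, 58 → best response Top.
Player II against Top: payoffs 89, 68, 83 → best response Left.
Player II against Bottom: payoffs 43, 95, 68 → best response Center.
No profile is a mutual best response for all players.

No pure-strategy Nash equilibrium.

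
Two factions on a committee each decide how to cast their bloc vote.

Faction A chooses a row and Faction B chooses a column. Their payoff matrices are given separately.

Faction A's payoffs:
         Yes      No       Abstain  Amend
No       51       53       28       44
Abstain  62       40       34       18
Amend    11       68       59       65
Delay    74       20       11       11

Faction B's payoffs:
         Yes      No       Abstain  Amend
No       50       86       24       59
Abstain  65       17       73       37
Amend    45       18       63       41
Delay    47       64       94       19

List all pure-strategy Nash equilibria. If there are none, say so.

(Amend, Abstain)

(No, Yes): Faction A can switch to Abstain (51 → 62). Not NE.
(No, No): Faction A can switch to Amend (53 → 68). Not NE.
(No, Abstain): Faction A can switch to Abstain (28 → 34). Not NE.
(No, Amend): Faction A can switch to Amend (44 → 65). Not NE.
(Abstain, Yes): Faction A can switch to Delay (62 → 74). Not NE.
(Abstain, No): Faction A can switch to No (40 → 53). Not NE.
(Amend, Abstain): Faction A gets 59, best alternative 34; Faction B gets 63, best alternative 45. No profitable deviation — NE.
(The remaining 9 profiles each have a profitable deviation by the same check.)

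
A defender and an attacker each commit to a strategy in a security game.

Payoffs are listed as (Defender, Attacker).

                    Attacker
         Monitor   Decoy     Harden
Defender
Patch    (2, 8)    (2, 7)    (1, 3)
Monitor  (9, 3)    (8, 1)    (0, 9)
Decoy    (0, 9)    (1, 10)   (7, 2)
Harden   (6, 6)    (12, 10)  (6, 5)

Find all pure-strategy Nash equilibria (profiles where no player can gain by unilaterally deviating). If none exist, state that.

Defender against Monitor: payoffs 2, 9, 0, 6 → best response Monitor.
Defender against Decoy: payoffs 2, 8, 1, 12 → best response Harden.
Defender against Harden: payoffs 1, 0, 7, 6 → best response Decoy.
Attacker against Patch: payoffs 8, 7, 3 → best response Monitor.
Attacker against Monitor: payoffs 3, 1, 9 → best response Harden.
Attacker against Decoy: payoffs 9, 10, 2 → best response Decoy.
Attacker against Harden: payoffs 6, 10, 5 → best response Decoy.
Mutual best responses: (Harden, Decoy).

The unique pure-strategy Nash equilibrium is (Harden, Decoy).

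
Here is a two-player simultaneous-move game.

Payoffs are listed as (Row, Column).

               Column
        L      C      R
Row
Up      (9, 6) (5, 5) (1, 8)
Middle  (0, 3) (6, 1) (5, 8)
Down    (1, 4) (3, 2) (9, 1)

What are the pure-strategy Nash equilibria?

(Up, L): Column can switch to R (6 → 8). Not NE.
(Up, C): Row can switch to Middle (5 → 6). Not NE.
(Up, R): Row can switch to Middle (1 → 5). Not NE.
(Middle, L): Row can switch to Up (0 → 9). Not NE.
(Middle, C): Column can switch to L (1 → 3). Not NE.
(Middle, R): Row can switch to Down (5 → 9). Not NE.
(Down, L): Row can switch to Up (1 → 9). Not NE.
(Down, C): Row can switch to Up (3 → 5). Not NE.
(Down, R): Column can switch to L (1 → 4). Not NE.

There is no pure-strategy Nash equilibrium.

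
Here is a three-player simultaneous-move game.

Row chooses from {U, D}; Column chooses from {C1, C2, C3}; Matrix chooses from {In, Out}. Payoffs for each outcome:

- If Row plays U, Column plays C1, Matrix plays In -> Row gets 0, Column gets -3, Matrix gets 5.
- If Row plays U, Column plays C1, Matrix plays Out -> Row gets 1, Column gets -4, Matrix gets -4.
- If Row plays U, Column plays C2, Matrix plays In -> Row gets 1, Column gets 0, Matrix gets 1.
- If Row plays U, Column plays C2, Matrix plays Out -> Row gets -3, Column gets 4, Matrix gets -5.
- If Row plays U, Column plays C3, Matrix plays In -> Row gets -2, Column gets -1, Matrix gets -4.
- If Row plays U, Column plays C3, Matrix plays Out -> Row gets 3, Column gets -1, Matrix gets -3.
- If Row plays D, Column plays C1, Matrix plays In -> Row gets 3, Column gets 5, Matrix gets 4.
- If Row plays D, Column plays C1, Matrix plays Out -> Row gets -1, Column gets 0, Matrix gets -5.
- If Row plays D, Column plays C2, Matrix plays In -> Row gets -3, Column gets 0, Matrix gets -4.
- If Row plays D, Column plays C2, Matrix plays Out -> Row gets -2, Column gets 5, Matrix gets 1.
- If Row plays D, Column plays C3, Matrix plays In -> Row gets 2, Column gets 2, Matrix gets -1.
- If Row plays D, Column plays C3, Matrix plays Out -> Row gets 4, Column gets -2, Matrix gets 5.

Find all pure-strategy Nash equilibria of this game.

Mark each player's best response to every combination of opponents' strategies; a profile where every player is best-responding is a pure Nash equilibrium.
Row against (C1, In): payoffs 0, 3 → best response D.
Row against (C1, Out): payoffs 1, -1 → best response U.
Row against (C2, In): payoffs 1, -3 → best response U.
Row against (C2, Out): payoffs -3, -2 → best response D.
Row against (C3, In): payoffs -2, 2 → best response D.
Row against (C3, Out): payoffs 3, 4 → best response D.
Column against (U, In): payoffs -3, 0, -1 → best response C2.
Column against (U, Out): payoffs -4, 4, -1 → best response C2.
Column against (D, In): payoffs 5, 0, 2 → best response C1.
Column against (D, Out): payoffs 0, 5, -2 → best response C2.
Matrix against (U, C1): payoffs 5, -4 → best response In.
Matrix against (U, C2): payoffs 1, -5 → best response In.
Matrix against (U, C3): payoffs -4, -3 → best response Out.
Matrix against (D, C1): payoffs 4, -5 → best response In.
Matrix against (D, C2): payoffs -4, 1 → best response Out.
Matrix against (D, C3): payoffs -1, 5 → best response Out.
Mutual best responses: (U, C2, In); (D, C1, In); (D, C2, Out).

The pure Nash equilibria are (U, C2, In), (D, C1, In), (D, C2, Out).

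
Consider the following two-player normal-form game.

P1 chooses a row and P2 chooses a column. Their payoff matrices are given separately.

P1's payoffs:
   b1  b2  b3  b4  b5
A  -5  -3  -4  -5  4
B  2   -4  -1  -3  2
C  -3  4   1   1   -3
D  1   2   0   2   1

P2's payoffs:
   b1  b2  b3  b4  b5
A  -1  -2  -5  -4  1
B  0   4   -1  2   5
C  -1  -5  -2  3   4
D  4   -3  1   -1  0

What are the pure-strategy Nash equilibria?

Check each profile: it is a Nash equilibrium iff no player can strictly gain by switching unilaterally.
(A, b1): P1 can switch to B (-5 → 2). Not NE.
(A, b2): P1 can switch to C (-3 → 4). Not NE.
(A, b3): P1 can switch to B (-4 → -1). Not NE.
(A, b4): P1 can switch to B (-5 → -3). Not NE.
(A, b5): P1 gets 4, best alternative 2; P2 gets 1, best alternative -1. No profitable deviation — NE.
(B, b1): P2 can switch to b2 (0 → 4). Not NE.
(B, b2): P1 can switch to A (-4 → -3). Not NE.
(The remaining 13 profiles each have a profitable deviation by the same check.)

The unique pure-strategy Nash equilibrium is (A, b5).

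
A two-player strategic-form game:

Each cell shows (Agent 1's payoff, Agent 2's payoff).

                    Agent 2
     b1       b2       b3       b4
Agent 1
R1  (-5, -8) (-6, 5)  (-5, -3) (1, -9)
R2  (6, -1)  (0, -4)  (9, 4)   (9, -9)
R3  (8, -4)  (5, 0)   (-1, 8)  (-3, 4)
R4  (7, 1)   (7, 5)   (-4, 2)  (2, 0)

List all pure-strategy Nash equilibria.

(R2, b3), (R4, b2)

For each player, find the best response to each opponent profile; mutual best responses are the pure NE.
Agent 1 against b1: payoffs -5, 6, 8, 7 → best response R3.
Agent 1 against b2: payoffs -6, 0, 5, 7 → best response R4.
Agent 1 against b3: payoffs -5, 9, -1, -4 → best response R2.
Agent 1 against b4: payoffs 1, 9, -3, 2 → best response R2.
Agent 2 against R1: payoffs -8, 5, -3, -9 → best response b2.
Agent 2 against R2: payoffs -1, -4, 4, -9 → best response b3.
Agent 2 against R3: payoffs -4, 0, 8, 4 → best response b3.
Agent 2 against R4: payoffs 1, 5, 2, 0 → best response b2.
Mutual best responses: (R2, b3); (R4, b2).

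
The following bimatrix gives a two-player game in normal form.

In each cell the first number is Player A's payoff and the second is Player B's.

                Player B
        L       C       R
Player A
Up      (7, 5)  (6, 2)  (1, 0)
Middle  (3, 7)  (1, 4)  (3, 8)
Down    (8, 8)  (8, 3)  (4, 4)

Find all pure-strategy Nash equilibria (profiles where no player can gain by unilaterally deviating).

Player A against L: payoffs 7, 3, 8 → best response Down.
Player A against C: payoffs 6, 1, 8 → best response Down.
Player A against R: payoffs 1, 3, 4 → best response Down.
Player B against Up: payoffs 5, 2, 0 → best response L.
Player B against Middle: payoffs 7, 4, 8 → best response R.
Player B against Down: payoffs 8, 3, 4 → best response L.
Mutual best responses: (Down, L).

The unique pure-strategy Nash equilibrium is (Down, L).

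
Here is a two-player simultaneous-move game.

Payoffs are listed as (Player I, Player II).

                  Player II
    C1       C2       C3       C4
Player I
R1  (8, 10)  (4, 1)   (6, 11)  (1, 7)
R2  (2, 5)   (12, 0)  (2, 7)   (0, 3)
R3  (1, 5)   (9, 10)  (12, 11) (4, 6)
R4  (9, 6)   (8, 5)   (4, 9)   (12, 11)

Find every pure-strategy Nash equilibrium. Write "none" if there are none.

Player I against C1: payoffs 8, 2, 1, 9 → best response R4.
Player I against C2: payoffs 4, 12, 9, 8 → best response R2.
Player I against C3: payoffs 6, 2, 12, 4 → best response R3.
Player I against C4: payoffs 1, 0, 4, 12 → best response R4.
Player II against R1: payoffs 10, 1, 11, 7 → best response C3.
Player II against R2: payoffs 5, 0, 7, 3 → best response C3.
Player II against R3: payoffs 5, 10, 11, 6 → best response C3.
Player II against R4: payoffs 6, 5, 9, 11 → best response C4.
Mutual best responses: (R3, C3); (R4, C4).

(R3, C3), (R4, C4)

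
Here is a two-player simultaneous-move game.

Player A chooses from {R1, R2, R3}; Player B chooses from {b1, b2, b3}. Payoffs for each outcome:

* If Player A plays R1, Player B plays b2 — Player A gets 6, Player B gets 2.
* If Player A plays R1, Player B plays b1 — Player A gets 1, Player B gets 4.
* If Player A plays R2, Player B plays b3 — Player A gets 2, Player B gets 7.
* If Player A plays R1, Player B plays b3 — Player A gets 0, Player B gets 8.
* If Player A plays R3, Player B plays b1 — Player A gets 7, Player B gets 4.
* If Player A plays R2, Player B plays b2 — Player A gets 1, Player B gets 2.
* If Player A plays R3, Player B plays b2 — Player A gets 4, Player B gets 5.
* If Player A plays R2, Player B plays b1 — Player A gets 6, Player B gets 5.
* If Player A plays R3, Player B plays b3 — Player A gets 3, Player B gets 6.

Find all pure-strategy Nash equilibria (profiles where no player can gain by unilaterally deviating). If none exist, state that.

Check each profile: it is a Nash equilibrium iff no player can strictly gain by switching unilaterally.
(R1, b1): Player A can switch to R2 (1 → 6). Not NE.
(R1, b2): Player B can switch to b1 (2 → 4). Not NE.
(R1, b3): Player A can switch to R2 (0 → 2). Not NE.
(R2, b1): Player A can switch to R3 (6 → 7). Not NE.
(R2, b2): Player A can switch to R1 (1 → 6). Not NE.
(R2, b3): Player A can switch to R3 (2 → 3). Not NE.
(R3, b3): Player A gets 3, best alternative 2; Player B gets 6, best alternative 5. No profitable deviation — NE.
(The remaining 2 profiles each have a profitable deviation by the same check.)

(R3, b3)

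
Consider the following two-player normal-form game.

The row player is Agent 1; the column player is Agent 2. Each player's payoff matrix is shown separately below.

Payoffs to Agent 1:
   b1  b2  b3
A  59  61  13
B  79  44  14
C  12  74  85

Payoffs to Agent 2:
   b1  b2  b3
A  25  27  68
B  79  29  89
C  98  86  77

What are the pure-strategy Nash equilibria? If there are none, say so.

none

Agent 1 against b1: payoffs 59, 79, 12 → best response B.
Agent 1 against b2: payoffs 61, 44, 74 → best response C.
Agent 1 against b3: payoffs 13, 14, 85 → best response C.
Agent 2 against A: payoffs 25, 27, 68 → best response b3.
Agent 2 against B: payoffs 79, 29, 89 → best response b3.
Agent 2 against C: payoffs 98, 86, 77 → best response b1.
No profile is a mutual best response for all players.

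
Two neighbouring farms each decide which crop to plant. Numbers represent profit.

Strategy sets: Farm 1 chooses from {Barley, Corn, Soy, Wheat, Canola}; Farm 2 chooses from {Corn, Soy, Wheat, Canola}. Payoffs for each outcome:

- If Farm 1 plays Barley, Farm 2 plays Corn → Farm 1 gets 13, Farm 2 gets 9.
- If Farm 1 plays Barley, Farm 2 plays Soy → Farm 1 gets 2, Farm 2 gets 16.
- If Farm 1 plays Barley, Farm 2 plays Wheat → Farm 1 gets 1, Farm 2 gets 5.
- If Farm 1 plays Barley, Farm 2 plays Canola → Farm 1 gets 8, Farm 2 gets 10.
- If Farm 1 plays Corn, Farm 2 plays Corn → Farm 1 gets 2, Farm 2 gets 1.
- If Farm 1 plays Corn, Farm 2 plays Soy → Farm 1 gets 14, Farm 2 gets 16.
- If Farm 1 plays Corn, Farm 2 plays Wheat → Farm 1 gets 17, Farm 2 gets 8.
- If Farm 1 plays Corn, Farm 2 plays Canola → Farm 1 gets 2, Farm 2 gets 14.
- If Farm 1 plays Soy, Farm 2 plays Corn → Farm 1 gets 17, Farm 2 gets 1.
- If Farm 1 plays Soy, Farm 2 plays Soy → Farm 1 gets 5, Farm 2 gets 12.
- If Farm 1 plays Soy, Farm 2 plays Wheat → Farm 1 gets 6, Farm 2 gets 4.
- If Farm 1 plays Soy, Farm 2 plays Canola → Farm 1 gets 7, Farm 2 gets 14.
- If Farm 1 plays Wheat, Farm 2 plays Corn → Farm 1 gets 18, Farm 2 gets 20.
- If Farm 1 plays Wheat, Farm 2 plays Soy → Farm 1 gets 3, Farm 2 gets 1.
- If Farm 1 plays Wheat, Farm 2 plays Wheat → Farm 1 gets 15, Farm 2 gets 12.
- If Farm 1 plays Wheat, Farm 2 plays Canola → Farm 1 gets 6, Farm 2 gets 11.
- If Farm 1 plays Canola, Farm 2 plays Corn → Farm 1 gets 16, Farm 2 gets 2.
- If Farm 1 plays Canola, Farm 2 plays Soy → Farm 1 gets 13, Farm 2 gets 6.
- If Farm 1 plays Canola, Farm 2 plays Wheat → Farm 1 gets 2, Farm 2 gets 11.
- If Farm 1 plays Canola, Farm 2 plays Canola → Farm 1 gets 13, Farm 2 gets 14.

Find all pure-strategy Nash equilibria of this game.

The pure Nash equilibria are (Corn, Soy) and (Wheat, Corn) and (Canola, Canola).

Mark each player's best response to every combination of opponents' strategies; a profile where every player is best-responding is a pure Nash equilibrium.
Farm 1 against Corn: payoffs 13, 2, 17, 18, 16 → best response Wheat.
Farm 1 against Soy: payoffs 2, 14, 5, 3, 13 → best response Corn.
Farm 1 against Wheat: payoffs 1, 17, 6, 15, 2 → best response Corn.
Farm 1 against Canola: payoffs 8, 2, 7, 6, 13 → best response Canola.
Farm 2 against Barley: payoffs 9, 16, 5, 10 → best response Soy.
Farm 2 against Corn: payoffs 1, 16, 8, 14 → best response Soy.
Farm 2 against Soy: payoffs 1, 12, 4, 14 → best response Canola.
Farm 2 against Wheat: payoffs 20, 1, 12, 11 → best response Corn.
Farm 2 against Canola: payoffs 2, 6, 11, 14 → best response Canola.
Mutual best responses: (Corn, Soy); (Wheat, Corn); (Canola, Canola).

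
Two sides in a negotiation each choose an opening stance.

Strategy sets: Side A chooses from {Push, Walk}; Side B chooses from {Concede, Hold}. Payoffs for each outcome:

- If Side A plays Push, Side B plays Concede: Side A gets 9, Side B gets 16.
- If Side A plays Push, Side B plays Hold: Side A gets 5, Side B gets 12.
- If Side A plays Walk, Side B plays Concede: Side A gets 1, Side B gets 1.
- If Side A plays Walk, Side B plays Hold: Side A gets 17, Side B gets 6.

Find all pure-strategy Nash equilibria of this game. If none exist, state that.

Side A against Concede: payoffs 9, 1 → best response Push.
Side A against Hold: payoffs 5, 17 → best response Walk.
Side B against Push: payoffs 16, 12 → best response Concede.
Side B against Walk: payoffs 1, 6 → best response Hold.
Mutual best responses: (Push, Concede); (Walk, Hold).

(Push, Concede) and (Walk, Hold)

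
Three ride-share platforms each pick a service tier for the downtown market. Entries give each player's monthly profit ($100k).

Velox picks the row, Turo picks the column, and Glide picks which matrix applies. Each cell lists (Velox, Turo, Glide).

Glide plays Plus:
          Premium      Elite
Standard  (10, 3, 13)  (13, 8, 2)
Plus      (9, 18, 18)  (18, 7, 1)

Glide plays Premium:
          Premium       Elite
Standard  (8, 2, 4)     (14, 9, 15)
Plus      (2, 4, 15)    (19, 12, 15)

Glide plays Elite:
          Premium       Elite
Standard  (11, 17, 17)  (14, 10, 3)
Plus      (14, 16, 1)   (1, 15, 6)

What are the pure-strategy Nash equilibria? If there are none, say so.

Check each profile: it is a Nash equilibrium iff no player can strictly gain by switching unilaterally.
(Standard, Premium, Plus): Turo can switch to Elite (3 → 8). Not NE.
(Standard, Premium, Premium): Turo can switch to Elite (2 → 9). Not NE.
(Standard, Premium, Elite): Velox can switch to Plus (11 → 14). Not NE.
(Standard, Elite, Plus): Velox can switch to Plus (13 → 18). Not NE.
(Standard, Elite, Premium): Velox can switch to Plus (14 → 19). Not NE.
(Standard, Elite, Elite): Turo can switch to Premium (10 → 17). Not NE.
(Plus, Premium, Plus): Velox can switch to Standard (9 → 10). Not NE.
(Plus, Premium, Premium): Velox can switch to Standard (2 → 8). Not NE.
(Plus, Premium, Elite): Glide can switch to Plus (1 → 18). Not NE.
(Plus, Elite, Plus): Turo can switch to Premium (7 → 18). Not NE.
(Plus, Elite, Premium): Velox gets 19, best alternative 14; Turo gets 12, best alternative 4; Glide gets 15, best alternative 6. No profitable deviation — NE.
(Plus, Elite, Elite): Velox can switch to Standard (1 → 14). Not NE.

Pure NE: (Plus, Elite, Premium)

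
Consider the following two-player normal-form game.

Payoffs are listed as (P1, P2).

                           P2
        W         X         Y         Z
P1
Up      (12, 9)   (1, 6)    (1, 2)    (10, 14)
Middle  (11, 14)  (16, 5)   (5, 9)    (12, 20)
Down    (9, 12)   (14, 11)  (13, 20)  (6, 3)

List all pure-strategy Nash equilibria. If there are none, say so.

P1 against W: payoffs 12, 11, 9 → best response Up.
P1 against X: payoffs 1, 16, 14 → best response Middle.
P1 against Y: payoffs 1, 5, 13 → best response Down.
P1 against Z: payoffs 10, 12, 6 → best response Middle.
P2 against Up: payoffs 9, 6, 2, 14 → best response Z.
P2 against Middle: payoffs 14, 5, 9, 20 → best response Z.
P2 against Down: payoffs 12, 11, 20, 3 → best response Y.
Mutual best responses: (Middle, Z); (Down, Y).

The pure Nash equilibria are (Middle, Z) and (Down, Y).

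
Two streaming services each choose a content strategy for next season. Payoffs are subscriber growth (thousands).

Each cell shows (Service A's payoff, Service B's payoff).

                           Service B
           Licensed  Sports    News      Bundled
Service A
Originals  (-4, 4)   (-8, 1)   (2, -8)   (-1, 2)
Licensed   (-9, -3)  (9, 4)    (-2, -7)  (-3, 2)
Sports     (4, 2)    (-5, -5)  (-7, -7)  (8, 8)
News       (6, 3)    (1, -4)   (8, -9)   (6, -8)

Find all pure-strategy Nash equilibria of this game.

(Licensed, Sports) and (Sports, Bundled) and (News, Licensed)

Service A against Licensed: payoffs -4, -9, 4, 6 → best response News.
Service A against Sports: payoffs -8, 9, -5, 1 → best response Licensed.
Service A against News: payoffs 2, -2, -7, 8 → best response News.
Service A against Bundled: payoffs -1, -3, 8, 6 → best response Sports.
Service B against Originals: payoffs 4, 1, -8, 2 → best response Licensed.
Service B against Licensed: payoffs -3, 4, -7, 2 → best response Sports.
Service B against Sports: payoffs 2, -5, -7, 8 → best response Bundled.
Service B against News: payoffs 3, -4, -9, -8 → best response Licensed.
Mutual best responses: (Licensed, Sports); (Sports, Bundled); (News, Licensed).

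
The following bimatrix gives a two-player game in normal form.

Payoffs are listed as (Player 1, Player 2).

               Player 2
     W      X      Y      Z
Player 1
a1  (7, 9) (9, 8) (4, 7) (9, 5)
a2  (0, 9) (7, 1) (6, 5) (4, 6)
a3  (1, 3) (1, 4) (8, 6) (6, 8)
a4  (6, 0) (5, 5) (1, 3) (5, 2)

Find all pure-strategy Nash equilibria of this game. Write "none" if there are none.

Pure NE: (a1, W)

Mark each player's best response to every combination of opponents' strategies; a profile where every player is best-responding is a pure Nash equilibrium.
Player 1 against W: payoffs 7, 0, 1, 6 → best response a1.
Player 1 against X: payoffs 9, 7, 1, 5 → best response a1.
Player 1 against Y: payoffs 4, 6, 8, 1 → best response a3.
Player 1 against Z: payoffs 9, 4, 6, 5 → best response a1.
Player 2 against a1: payoffs 9, 8, 7, 5 → best response W.
Player 2 against a2: payoffs 9, 1, 5, 6 → best response W.
Player 2 against a3: payoffs 3, 4, 6, 8 → best response Z.
Player 2 against a4: payoffs 0, 5, 3, 2 → best response X.
Mutual best responses: (a1, W).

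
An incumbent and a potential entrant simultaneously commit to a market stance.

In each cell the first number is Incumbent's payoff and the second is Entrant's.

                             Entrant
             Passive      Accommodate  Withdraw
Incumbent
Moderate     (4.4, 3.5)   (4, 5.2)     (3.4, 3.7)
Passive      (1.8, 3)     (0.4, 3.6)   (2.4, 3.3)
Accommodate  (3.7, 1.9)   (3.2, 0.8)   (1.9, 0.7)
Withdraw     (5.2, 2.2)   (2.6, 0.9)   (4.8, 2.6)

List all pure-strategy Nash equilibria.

(Moderate, Passive): Incumbent can switch to Withdraw (4.4 → 5.2). Not NE.
(Moderate, Accommodate): Incumbent gets 4, best alternative 3.2; Entrant gets 5.2, best alternative 3.7. No profitable deviation — NE.
(Moderate, Withdraw): Incumbent can switch to Withdraw (3.4 → 4.8). Not NE.
(Passive, Passive): Incumbent can switch to Moderate (1.8 → 4.4). Not NE.
(Passive, Accommodate): Incumbent can switch to Moderate (0.4 → 4). Not NE.
(Passive, Withdraw): Incumbent can switch to Moderate (2.4 → 3.4). Not NE.
(Accommodate, Passive): Incumbent can switch to Moderate (3.7 → 4.4). Not NE.
(Accommodate, Accommodate): Incumbent can switch to Moderate (3.2 → 4). Not NE.
(Accommodate, Withdraw): Incumbent can switch to Moderate (1.9 → 3.4). Not NE.
(Withdraw, Passive): Entrant can switch to Withdraw (2.2 → 2.6). Not NE.
(Withdraw, Accommodate): Incumbent can switch to Moderate (2.6 → 4). Not NE.
(Withdraw, Withdraw): Incumbent gets 4.8, best alternative 3.4; Entrant gets 2.6, best alternative 2.2. No profitable deviation — NE.

(Moderate, Accommodate), (Withdraw, Withdraw)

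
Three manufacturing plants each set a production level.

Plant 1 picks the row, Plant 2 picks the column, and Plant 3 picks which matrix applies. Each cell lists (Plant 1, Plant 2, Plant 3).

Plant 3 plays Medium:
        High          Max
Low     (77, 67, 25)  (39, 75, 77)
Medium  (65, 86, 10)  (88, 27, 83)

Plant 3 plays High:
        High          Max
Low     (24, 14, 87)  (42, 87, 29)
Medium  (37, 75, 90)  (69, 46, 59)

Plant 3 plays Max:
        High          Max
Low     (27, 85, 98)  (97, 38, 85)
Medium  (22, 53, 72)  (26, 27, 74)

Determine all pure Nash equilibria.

The pure Nash equilibria are (Low, High, Max) and (Medium, High, High).

(Low, High, Medium): Plant 2 can switch to Max (67 → 75). Not NE.
(Low, High, High): Plant 1 can switch to Medium (24 → 37). Not NE.
(Low, High, Max): Plant 1 gets 27, best alternative 22; Plant 2 gets 85, best alternative 38; Plant 3 gets 98, best alternative 87. No profitable deviation — NE.
(Low, Max, Medium): Plant 1 can switch to Medium (39 → 88). Not NE.
(Low, Max, High): Plant 1 can switch to Medium (42 → 69). Not NE.
(Low, Max, Max): Plant 2 can switch to High (38 → 85). Not NE.
(Medium, High, Medium): Plant 1 can switch to Low (65 → 77). Not NE.
(Medium, High, High): Plant 1 gets 37, best alternative 24; Plant 2 gets 75, best alternative 46; Plant 3 gets 90, best alternative 72. No profitable deviation — NE.
(Medium, High, Max): Plant 1 can switch to Low (22 → 27). Not NE.
(Medium, Max, Medium): Plant 2 can switch to High (27 → 86). Not NE.
(The remaining 2 profiles each have a profitable deviation by the same check.)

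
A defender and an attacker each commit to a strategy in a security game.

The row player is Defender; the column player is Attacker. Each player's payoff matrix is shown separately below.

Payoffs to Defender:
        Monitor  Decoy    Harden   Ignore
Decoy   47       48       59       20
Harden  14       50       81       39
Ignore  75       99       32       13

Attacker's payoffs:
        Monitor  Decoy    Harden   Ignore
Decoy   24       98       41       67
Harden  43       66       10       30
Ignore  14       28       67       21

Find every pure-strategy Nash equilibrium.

(Decoy, Monitor): Defender can switch to Ignore (47 → 75). Not NE.
(Decoy, Decoy): Defender can switch to Harden (48 → 50). Not NE.
(Decoy, Harden): Defender can switch to Harden (59 → 81). Not NE.
(Decoy, Ignore): Defender can switch to Harden (20 → 39). Not NE.
(Harden, Monitor): Defender can switch to Decoy (14 → 47). Not NE.
(Harden, Decoy): Defender can switch to Ignore (50 → 99). Not NE.
(Harden, Harden): Attacker can switch to Monitor (10 → 43). Not NE.
(Harden, Ignore): Attacker can switch to Monitor (30 → 43). Not NE.
(The remaining 4 profiles each have a profitable deviation by the same check.)

There is no pure-strategy Nash equilibrium.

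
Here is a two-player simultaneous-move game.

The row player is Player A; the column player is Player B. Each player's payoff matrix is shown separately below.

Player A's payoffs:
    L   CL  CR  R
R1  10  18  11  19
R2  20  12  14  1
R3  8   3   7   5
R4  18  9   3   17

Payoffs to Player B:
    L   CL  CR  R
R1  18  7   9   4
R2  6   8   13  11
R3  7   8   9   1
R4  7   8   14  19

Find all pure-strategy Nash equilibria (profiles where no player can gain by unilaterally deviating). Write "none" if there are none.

Pure NE: (R2, CR)

For each strategy profile, look for a profitable unilateral deviation.
(R1, L): Player A can switch to R2 (10 → 20). Not NE.
(R1, CL): Player B can switch to L (7 → 18). Not NE.
(R1, CR): Player A can switch to R2 (11 → 14). Not NE.
(R1, R): Player B can switch to L (4 → 18). Not NE.
(R2, L): Player B can switch to CL (6 → 8). Not NE.
(R2, CL): Player A can switch to R1 (12 → 18). Not NE.
(R2, CR): Player A gets 14, best alternative 11; Player B gets 13, best alternative 11. No profitable deviation — NE.
(R2, R): Player A can switch to R1 (1 → 19). Not NE.
(R3, L): Player A can switch to R1 (8 → 10). Not NE.
(R3, CL): Player A can switch to R1 (3 → 18). Not NE.
(R3, CR): Player A can switch to R1 (7 → 11). Not NE.
(The remaining 5 profiles each have a profitable deviation by the same check.)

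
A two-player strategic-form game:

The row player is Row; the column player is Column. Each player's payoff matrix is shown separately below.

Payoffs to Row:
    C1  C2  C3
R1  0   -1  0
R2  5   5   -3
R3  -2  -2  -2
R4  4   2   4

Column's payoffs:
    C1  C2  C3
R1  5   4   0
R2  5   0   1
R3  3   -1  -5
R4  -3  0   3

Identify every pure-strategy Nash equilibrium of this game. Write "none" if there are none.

For each strategy profile, look for a profitable unilateral deviation.
(R1, C1): Row can switch to R2 (0 → 5). Not NE.
(R1, C2): Row can switch to R2 (-1 → 5). Not NE.
(R1, C3): Row can switch to R4 (0 → 4). Not NE.
(R2, C1): Row gets 5, best alternative 4; Column gets 5, best alternative 1. No profitable deviation — NE.
(R2, C2): Column can switch to C1 (0 → 5). Not NE.
(R2, C3): Row can switch to R1 (-3 → 0). Not NE.
(R3, C1): Row can switch to R1 (-2 → 0). Not NE.
(R4, C3): Row gets 4, best alternative 0; Column gets 3, best alternative 0. No profitable deviation — NE.
(The remaining 4 profiles each have a profitable deviation by the same check.)

The pure Nash equilibria are (R2, C1), (R4, C3).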